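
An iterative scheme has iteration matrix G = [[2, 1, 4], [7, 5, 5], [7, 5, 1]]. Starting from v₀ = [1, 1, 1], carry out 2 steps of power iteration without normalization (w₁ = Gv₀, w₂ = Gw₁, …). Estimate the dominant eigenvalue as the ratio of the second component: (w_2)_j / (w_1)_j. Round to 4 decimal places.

11.7059

w1 = Gv₀ = (7, 17, 13)
w2 = Gw1 = (83, 199, 147)
Ratio at component: 199 / 17 = 11.7059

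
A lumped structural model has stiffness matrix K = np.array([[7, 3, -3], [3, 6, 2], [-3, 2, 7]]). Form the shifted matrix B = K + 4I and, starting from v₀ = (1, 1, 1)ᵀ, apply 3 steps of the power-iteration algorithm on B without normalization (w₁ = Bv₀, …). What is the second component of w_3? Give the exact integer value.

B = K + 4I has rows (11, 3, -3); (3, 10, 2); (-3, 2, 11)
w1 = Bv₀ = (11, 15, 10)
w2 = Bw1 = (136, 203, 107)
w3 = Bw2 = (1784, 2652, 1175)
Requested component of w3: 2652

2652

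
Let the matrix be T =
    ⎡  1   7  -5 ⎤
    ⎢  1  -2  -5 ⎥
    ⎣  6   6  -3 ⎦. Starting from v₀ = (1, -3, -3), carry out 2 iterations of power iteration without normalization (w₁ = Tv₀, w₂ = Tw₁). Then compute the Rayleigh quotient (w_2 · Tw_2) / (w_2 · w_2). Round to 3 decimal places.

λ ≈ -1.054

w1 = Tv₀ = (1·1 + 7·(-3) + (-5)·(-3); 1·1 + (-2)·(-3) + (-5)·(-3); 6·1 + 6·(-3) + (-3)·(-3)) = (-5, 22, -3)
w2 = Tw1 = (1·(-5) + 7·22 + (-5)·(-3); 1·(-5) + (-2)·22 + (-5)·(-3); 6·(-5) + 6·22 + (-3)·(-3)) = (164, -34, 111)
Tw2 = (-629, -323, 447)
w2·Tw2 = 164·(-629) + (-34)·(-323) + 111·447 = -42557; w2·w2 = 164·164 + (-34)·(-34) + 111·111 = 40373
λ ≈ -42557/40373 = -1.054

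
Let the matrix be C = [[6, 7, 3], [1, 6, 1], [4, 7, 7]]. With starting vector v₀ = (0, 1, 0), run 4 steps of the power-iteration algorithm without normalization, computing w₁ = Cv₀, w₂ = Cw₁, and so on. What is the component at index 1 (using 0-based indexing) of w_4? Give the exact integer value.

6084

w1 = Cv₀ = (6·0 + 7·1 + 3·0; 1·0 + 6·1 + 1·0; 4·0 + 7·1 + 7·0) = (7, 6, 7)
w2 = Cw1 = (6·7 + 7·6 + 3·7; 1·7 + 6·6 + 1·7; 4·7 + 7·6 + 7·7) = (105, 50, 119)
w3 = Cw2 = (1337, 524, 1603)
w4 = Cw3 = (16499, 6084, 20237)
The requested component of w4 is 6084.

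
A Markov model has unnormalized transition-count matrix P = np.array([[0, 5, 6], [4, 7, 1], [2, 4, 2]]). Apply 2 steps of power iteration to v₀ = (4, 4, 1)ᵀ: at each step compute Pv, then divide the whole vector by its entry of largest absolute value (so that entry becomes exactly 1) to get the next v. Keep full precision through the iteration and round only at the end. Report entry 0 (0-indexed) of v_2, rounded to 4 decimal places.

0.8562

Pv0 = (26.00000, 45.00000, 26.00000); divide by 45.00000 → v1 = (0.57778, 1.00000, 0.57778)
Pv1 = (8.46667, 9.88889, 6.31111); divide by 9.88889 → v2 = (0.85618, 1.00000, 0.63820)
Requested entry of v2: 381/445 = 0.8562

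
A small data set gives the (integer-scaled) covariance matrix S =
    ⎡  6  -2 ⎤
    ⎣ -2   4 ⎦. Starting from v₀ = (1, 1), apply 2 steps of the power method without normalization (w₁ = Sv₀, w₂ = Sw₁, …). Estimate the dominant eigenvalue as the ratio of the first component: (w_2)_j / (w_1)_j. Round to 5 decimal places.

w1 = Sv₀ = (4, 2)
w2 = Sw1 = (20, 0)
Ratio at component: 20 / 4 = 5.00000

λ ≈ 5.00000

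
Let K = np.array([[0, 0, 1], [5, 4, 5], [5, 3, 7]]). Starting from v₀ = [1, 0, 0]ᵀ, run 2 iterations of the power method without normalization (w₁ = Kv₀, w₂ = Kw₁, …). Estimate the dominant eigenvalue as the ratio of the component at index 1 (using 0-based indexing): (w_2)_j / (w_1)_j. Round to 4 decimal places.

w1 = Kv₀ = (0, 5, 5)
w2 = Kw1 = (5, 45, 50)
Ratio at component: 45 / 5 = 9.0000

λ ≈ 9.0000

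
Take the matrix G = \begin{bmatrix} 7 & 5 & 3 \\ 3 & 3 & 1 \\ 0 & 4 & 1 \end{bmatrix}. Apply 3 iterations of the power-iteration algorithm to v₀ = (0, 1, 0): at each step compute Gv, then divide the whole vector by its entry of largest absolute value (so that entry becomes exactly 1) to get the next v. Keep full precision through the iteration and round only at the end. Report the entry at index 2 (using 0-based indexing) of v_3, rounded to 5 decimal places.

0.20579

Gv0 = (5.000000, 3.000000, 4.000000); divide by 5.000000 → v1 = (1.000000, 0.600000, 0.800000)
Gv1 = (12.400000, 5.600000, 3.200000); divide by 12.400000 → v2 = (1.000000, 0.451613, 0.258065)
Gv2 = (10.032258, 4.612903, 2.064516); divide by 10.032258 → v3 = (1.000000, 0.459807, 0.205788)
Requested entry of v3: 128/622 = 0.20579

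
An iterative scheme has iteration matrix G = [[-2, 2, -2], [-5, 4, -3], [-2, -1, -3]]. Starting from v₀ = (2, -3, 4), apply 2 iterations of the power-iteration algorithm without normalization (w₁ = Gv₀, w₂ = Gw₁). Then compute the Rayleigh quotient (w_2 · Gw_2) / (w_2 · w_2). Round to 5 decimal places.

w1 = Gv₀ = ((-2)·2 + 2·(-3) + (-2)·4; (-5)·2 + 4·(-3) + (-3)·4; (-2)·2 + (-1)·(-3) + (-3)·4) = (-18, -34, -13)
w2 = Gw1 = ((-2)·(-18) + 2·(-34) + (-2)·(-13); (-5)·(-18) + 4·(-34) + (-3)·(-13); (-2)·(-18) + (-1)·(-34) + (-3)·(-13)) = (-6, -7, 109)
Gw2 = (-220, -325, -308)
w2·Gw2 = (-6)·(-220) + (-7)·(-325) + 109·(-308) = -29977; w2·w2 = (-6)·(-6) + (-7)·(-7) + 109·109 = 11966
λ ≈ -29977/11966 = -2.50518

λ ≈ -2.50518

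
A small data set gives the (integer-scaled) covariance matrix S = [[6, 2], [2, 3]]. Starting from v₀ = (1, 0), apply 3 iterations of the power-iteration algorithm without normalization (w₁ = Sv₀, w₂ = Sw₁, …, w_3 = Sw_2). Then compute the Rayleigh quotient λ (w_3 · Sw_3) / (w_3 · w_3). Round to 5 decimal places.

w1 = Sv₀ = (6·1 + 2·0; 2·1 + 3·0) = (6, 2)
w2 = Sw1 = (6·6 + 2·2; 2·6 + 3·2) = (40, 18)
w3 = Sw2 = (276, 134)
Sw3 = (1924, 954)
w3·Sw3 = 276·1924 + 134·954 = 658860; w3·w3 = 276·276 + 134·134 = 94132
λ ≈ 658860/94132 = 6.99932

6.99932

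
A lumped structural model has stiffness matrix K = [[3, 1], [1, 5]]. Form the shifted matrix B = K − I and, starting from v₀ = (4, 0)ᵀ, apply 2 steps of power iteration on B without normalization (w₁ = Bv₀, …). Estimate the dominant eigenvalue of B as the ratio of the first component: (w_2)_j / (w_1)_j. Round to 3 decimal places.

B = K − I has rows (2, 1); (1, 4)
w1 = Bv₀ = (2·4 + 1·0; 1·4 + 4·0) = (8, 4)
w2 = Bw1 = (2·8 + 1·4; 1·8 + 4·4) = (20, 24)
Ratio: 20/8 = 2.500

2.500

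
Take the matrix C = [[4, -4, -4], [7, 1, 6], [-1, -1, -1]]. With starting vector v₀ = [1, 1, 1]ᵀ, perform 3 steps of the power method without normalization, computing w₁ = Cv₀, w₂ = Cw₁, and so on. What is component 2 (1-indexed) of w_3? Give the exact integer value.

-494

w1 = Cv₀ = (-4, 14, -3)
w2 = Cw1 = (-60, -32, -7)
w3 = Cw2 = (-84, -494, 99)
The requested component of w3 is -494.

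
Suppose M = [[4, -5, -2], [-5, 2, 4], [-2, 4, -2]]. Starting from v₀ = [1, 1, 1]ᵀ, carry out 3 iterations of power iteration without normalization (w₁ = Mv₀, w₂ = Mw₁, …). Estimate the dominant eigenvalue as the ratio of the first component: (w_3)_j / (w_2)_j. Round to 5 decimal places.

w1 = Mv₀ = (4·1 + (-5)·1 + (-2)·1; (-5)·1 + 2·1 + 4·1; (-2)·1 + 4·1 + (-2)·1) = (-3, 1, 0)
w2 = Mw1 = (4·(-3) + (-5)·1 + (-2)·0; (-5)·(-3) + 2·1 + 4·0; (-2)·(-3) + 4·1 + (-2)·0) = (-17, 17, 10)
w3 = Mw2 = (-173, 159, 82)
Ratio at component: -173 / -17 = 10.17647

λ ≈ 10.17647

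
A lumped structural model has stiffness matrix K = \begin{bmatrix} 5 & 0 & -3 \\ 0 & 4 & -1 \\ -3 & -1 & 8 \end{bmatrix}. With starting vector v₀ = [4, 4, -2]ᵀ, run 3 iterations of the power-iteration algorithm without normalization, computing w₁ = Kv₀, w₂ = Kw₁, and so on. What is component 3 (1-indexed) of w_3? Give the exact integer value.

-3598

w1 = Kv₀ = (5·4 + 0·4 + (-3)·(-2); 0·4 + 4·4 + (-1)·(-2); (-3)·4 + (-1)·4 + 8·(-2)) = (26, 18, -32)
w2 = Kw1 = (5·26 + 0·18 + (-3)·(-32); 0·26 + 4·18 + (-1)·(-32); (-3)·26 + (-1)·18 + 8·(-32)) = (226, 104, -352)
w3 = Kw2 = (2186, 768, -3598)
The requested component of w3 is -3598.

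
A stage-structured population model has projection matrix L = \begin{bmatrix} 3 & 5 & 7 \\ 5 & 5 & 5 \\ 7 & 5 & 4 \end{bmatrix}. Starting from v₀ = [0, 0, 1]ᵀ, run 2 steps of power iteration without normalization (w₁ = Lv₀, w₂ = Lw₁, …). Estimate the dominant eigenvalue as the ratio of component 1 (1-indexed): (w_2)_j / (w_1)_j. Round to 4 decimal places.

10.5714

w1 = Lv₀ = (7, 5, 4)
w2 = Lw1 = (74, 80, 90)
Ratio at component: 74 / 7 = 10.5714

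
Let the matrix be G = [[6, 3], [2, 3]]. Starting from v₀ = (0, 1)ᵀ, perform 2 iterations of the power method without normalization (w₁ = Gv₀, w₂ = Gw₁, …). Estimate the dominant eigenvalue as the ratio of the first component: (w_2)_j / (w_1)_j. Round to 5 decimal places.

λ ≈ 9.00000

w1 = Gv₀ = (6·0 + 3·1; 2·0 + 3·1) = (3, 3)
w2 = Gw1 = (6·3 + 3·3; 2·3 + 3·3) = (27, 15)
Ratio at component: 27 / 3 = 9.00000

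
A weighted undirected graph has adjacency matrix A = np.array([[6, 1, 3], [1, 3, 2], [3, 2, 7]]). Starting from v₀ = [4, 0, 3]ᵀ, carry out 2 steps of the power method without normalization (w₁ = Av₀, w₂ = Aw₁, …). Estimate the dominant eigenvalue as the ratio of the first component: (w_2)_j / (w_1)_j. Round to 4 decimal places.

w1 = Av₀ = (6·4 + 1·0 + 3·3; 1·4 + 3·0 + 2·3; 3·4 + 2·0 + 7·3) = (33, 10, 33)
w2 = Aw1 = (6·33 + 1·10 + 3·33; 1·33 + 3·10 + 2·33; 3·33 + 2·10 + 7·33) = (307, 129, 350)
Ratio at component: 307 / 33 = 9.3030

λ ≈ 9.3030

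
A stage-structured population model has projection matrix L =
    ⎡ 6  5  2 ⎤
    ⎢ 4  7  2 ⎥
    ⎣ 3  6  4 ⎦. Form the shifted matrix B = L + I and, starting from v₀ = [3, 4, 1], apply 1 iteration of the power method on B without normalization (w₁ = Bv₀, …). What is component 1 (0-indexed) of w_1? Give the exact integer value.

46

B = L + I has rows (7, 5, 2); (4, 8, 2); (3, 6, 5)
w1 = Bv₀ = (7·3 + 5·4 + 2·1; 4·3 + 8·4 + 2·1; 3·3 + 6·4 + 5·1) = (43, 46, 38)
Requested component of w1: 46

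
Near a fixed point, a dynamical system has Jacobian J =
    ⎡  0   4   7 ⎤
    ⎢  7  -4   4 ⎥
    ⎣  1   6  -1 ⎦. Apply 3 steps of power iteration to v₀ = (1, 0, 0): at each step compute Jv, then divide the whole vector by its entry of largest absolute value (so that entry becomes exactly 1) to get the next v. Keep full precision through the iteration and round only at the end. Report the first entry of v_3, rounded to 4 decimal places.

Jv0 = (0.00000, 7.00000, 1.00000); divide by 7.00000 → v1 = (0.00000, 1.00000, 0.14286)
Jv1 = (5.00000, -3.42857, 5.85714); divide by 5.85714 → v2 = (0.85366, -0.58537, 1.00000)
Jv2 = (4.65854, 12.31707, -3.65854); divide by 12.31707 → v3 = (0.37822, 1.00000, -0.29703)
Requested entry of v3: 191/505 = 0.3782

0.3782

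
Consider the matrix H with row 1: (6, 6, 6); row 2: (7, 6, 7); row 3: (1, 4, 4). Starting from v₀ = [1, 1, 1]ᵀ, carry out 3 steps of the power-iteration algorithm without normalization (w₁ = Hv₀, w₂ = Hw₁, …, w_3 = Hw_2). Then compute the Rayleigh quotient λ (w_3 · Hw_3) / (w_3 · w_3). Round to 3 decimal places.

λ ≈ 15.406

w1 = Hv₀ = (18, 20, 9)
w2 = Hw1 = (282, 309, 134)
w3 = Hw2 = (4350, 4766, 2054)
Hw3 = (67020, 73424, 31630)
w3·Hw3 = 4350·67020 + 4766·73424 + 2054·31630 = 706443804; w3·w3 = 4350·4350 + 4766·4766 + 2054·2054 = 45856172
λ ≈ 706443804/45856172 = 15.406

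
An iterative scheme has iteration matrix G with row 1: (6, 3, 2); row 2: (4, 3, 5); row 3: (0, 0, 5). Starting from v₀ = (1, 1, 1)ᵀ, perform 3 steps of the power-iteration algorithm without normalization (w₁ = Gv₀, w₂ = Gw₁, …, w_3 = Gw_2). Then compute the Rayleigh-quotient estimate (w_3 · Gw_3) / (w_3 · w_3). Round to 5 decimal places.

8.59584

w1 = Gv₀ = (6·1 + 3·1 + 2·1; 4·1 + 3·1 + 5·1; 0·1 + 0·1 + 5·1) = (11, 12, 5)
w2 = Gw1 = (6·11 + 3·12 + 2·5; 4·11 + 3·12 + 5·5; 0·11 + 0·12 + 5·5) = (112, 105, 25)
w3 = Gw2 = (1037, 888, 125)
Gw3 = (9136, 7437, 625)
w3·Gw3 = 1037·9136 + 888·7437 + 125·625 = 16156213; w3·w3 = 1037·1037 + 888·888 + 125·125 = 1879538
λ ≈ 16156213/1879538 = 8.59584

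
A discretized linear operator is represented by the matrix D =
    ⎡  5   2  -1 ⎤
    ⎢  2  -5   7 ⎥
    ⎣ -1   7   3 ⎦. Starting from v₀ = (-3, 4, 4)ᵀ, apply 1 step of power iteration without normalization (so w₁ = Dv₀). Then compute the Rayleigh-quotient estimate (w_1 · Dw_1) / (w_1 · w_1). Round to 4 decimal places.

λ ≈ 4.1510

w1 = Dv₀ = (-11, 2, 43)
Dw1 = (-94, 269, 154)
w1·Dw1 = (-11)·(-94) + 2·269 + 43·154 = 8194; w1·w1 = (-11)·(-11) + 2·2 + 43·43 = 1974
λ ≈ 8194/1974 = 4.1510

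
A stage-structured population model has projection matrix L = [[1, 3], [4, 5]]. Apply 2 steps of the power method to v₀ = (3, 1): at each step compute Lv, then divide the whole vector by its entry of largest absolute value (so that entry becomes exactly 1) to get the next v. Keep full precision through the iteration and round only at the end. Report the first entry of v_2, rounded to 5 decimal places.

0.52294

Lv0 = (6.000000, 17.000000); divide by 17.000000 → v1 = (0.352941, 1.000000)
Lv1 = (3.352941, 6.411765); divide by 6.411765 → v2 = (0.522936, 1.000000)
Requested entry of v2: 57/109 = 0.52294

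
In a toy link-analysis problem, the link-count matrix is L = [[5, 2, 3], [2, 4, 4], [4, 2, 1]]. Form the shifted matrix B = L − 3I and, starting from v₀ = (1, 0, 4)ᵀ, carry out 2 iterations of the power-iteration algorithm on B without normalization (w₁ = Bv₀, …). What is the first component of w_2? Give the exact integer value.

B = L − 3I has rows (2, 2, 3); (2, 1, 4); (4, 2, -2)
w1 = Bv₀ = (14, 18, -4)
w2 = Bw1 = (52, 30, 100)
Requested component of w2: 52

52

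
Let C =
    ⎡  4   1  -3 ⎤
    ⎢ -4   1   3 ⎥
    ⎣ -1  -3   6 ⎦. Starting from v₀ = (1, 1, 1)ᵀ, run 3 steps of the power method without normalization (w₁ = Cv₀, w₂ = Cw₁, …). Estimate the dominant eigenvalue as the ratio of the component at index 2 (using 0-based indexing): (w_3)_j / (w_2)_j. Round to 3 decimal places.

λ ≈ 6.400

w1 = Cv₀ = (4·1 + 1·1 + (-3)·1; (-4)·1 + 1·1 + 3·1; (-1)·1 + (-3)·1 + 6·1) = (2, 0, 2)
w2 = Cw1 = (4·2 + 1·0 + (-3)·2; (-4)·2 + 1·0 + 3·2; (-1)·2 + (-3)·0 + 6·2) = (2, -2, 10)
w3 = Cw2 = (-24, 20, 64)
Ratio at component: 64 / 10 = 6.400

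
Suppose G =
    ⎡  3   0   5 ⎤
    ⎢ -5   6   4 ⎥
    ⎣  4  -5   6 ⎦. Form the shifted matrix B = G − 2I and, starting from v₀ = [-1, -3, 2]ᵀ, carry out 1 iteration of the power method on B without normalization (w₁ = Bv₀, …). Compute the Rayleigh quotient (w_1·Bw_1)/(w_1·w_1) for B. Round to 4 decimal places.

μ ≈ 6.7810

B = G − 2I has rows (1, 0, 5); (-5, 4, 4); (4, -5, 4)
w1 = Bv₀ = (1·(-1) + 0·(-3) + 5·2; (-5)·(-1) + 4·(-3) + 4·2; 4·(-1) + (-5)·(-3) + 4·2) = (9, 1, 19)
Bw1 = (104, 35, 107)
w1·Bw1 = 3004; w1·w1 = 443; μ ≈ 3004/443 = 6.7810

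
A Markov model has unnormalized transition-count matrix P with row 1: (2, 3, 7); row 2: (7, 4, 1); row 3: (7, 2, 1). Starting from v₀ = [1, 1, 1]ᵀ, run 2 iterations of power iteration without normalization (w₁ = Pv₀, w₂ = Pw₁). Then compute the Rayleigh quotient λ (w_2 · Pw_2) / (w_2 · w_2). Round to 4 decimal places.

w1 = Pv₀ = (12, 12, 10)
w2 = Pw1 = (130, 142, 118)
Pw2 = (1512, 1596, 1312)
w2·Pw2 = 130·1512 + 142·1596 + 118·1312 = 578008; w2·w2 = 130·130 + 142·142 + 118·118 = 50988
λ ≈ 578008/50988 = 11.3362

λ ≈ 11.3362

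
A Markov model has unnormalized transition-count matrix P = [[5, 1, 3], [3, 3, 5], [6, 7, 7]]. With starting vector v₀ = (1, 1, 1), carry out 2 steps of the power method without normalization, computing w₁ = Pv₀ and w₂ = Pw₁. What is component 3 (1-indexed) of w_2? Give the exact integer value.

271

w1 = Pv₀ = (5·1 + 1·1 + 3·1; 3·1 + 3·1 + 5·1; 6·1 + 7·1 + 7·1) = (9, 11, 20)
w2 = Pw1 = (5·9 + 1·11 + 3·20; 3·9 + 3·11 + 5·20; 6·9 + 7·11 + 7·20) = (116, 160, 271)
The requested component of w2 is 271.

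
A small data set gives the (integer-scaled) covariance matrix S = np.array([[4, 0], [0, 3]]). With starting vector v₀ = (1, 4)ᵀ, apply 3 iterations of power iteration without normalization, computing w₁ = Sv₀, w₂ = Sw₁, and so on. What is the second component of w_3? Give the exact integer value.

108

w1 = Sv₀ = (4, 12)
w2 = Sw1 = (16, 36)
w3 = Sw2 = (64, 108)
The requested component of w3 is 108.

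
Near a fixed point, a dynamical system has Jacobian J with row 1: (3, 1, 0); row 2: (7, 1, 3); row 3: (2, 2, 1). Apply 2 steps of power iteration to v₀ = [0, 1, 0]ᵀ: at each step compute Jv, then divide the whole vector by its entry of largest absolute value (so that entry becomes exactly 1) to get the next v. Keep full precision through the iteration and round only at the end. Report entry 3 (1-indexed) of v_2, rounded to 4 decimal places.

0.4286

Jv0 = (1.00000, 1.00000, 2.00000); divide by 2.00000 → v1 = (0.50000, 0.50000, 1.00000)
Jv1 = (2.00000, 7.00000, 3.00000); divide by 7.00000 → v2 = (0.28571, 1.00000, 0.42857)
Requested entry of v2: 6/14 = 0.4286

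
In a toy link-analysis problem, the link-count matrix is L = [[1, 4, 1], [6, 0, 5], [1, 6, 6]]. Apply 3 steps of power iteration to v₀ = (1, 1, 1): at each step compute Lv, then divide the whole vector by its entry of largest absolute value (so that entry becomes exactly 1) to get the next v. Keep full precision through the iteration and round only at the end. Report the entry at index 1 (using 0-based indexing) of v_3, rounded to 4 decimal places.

0.7189

Lv0 = (6.00000, 11.00000, 13.00000); divide by 13.00000 → v1 = (0.46154, 0.84615, 1.00000)
Lv1 = (4.84615, 7.76923, 11.53846); divide by 11.53846 → v2 = (0.42000, 0.67333, 1.00000)
Lv2 = (4.11333, 7.52000, 10.46000); divide by 10.46000 → v3 = (0.39324, 0.71893, 1.00000)
Requested entry of v3: 1128/1569 = 0.7189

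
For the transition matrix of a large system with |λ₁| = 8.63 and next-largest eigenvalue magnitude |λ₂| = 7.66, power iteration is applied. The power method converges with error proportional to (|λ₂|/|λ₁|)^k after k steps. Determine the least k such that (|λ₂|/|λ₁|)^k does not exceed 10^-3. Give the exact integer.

|λ₂/λ₁| = 7.66/8.63 = 0.88760
Need k ≥ ln(10^-3) / ln(0.88760) = -6.9078 / -0.1192 ≈ 57.935
Smallest integer k satisfying the bound: 58

58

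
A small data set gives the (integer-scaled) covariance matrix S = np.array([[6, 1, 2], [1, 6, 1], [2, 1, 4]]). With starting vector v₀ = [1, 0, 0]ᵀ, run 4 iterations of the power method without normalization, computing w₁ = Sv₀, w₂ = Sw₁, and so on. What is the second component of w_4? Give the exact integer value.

w1 = Sv₀ = (6, 1, 2)
w2 = Sw1 = (41, 14, 21)
w3 = Sw2 = (302, 146, 180)
w4 = Sw3 = (2318, 1358, 1470)
The requested component of w4 is 1358.

1358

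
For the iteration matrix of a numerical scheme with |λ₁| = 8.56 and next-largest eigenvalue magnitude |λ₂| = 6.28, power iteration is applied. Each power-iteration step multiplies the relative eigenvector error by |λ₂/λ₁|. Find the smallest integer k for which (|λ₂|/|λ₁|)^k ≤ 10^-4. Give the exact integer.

30

|λ₂/λ₁| = 6.28/8.56 = 0.73364
Need k ≥ ln(10^-4) / ln(0.73364) = -9.2103 / -0.3097 ≈ 29.737
Smallest integer k satisfying the bound: 30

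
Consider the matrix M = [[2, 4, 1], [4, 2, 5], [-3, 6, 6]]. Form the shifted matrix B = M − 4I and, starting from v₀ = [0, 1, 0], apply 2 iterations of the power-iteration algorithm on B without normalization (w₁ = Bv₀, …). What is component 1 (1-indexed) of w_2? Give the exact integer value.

-10

B = M − 4I has rows (-2, 4, 1); (4, -2, 5); (-3, 6, 2)
w1 = Bv₀ = ((-2)·0 + 4·1 + 1·0; 4·0 + (-2)·1 + 5·0; (-3)·0 + 6·1 + 2·0) = (4, -2, 6)
w2 = Bw1 = ((-2)·4 + 4·(-2) + 1·6; 4·4 + (-2)·(-2) + 5·6; (-3)·4 + 6·(-2) + 2·6) = (-10, 50, -12)
Requested component of w2: -10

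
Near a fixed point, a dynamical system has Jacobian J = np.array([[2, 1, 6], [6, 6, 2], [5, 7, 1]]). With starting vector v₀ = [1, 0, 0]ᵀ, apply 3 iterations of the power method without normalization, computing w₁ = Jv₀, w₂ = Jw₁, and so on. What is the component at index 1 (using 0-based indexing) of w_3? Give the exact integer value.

702

w1 = Jv₀ = (2, 6, 5)
w2 = Jw1 = (40, 58, 57)
w3 = Jw2 = (480, 702, 663)
The requested component of w3 is 702.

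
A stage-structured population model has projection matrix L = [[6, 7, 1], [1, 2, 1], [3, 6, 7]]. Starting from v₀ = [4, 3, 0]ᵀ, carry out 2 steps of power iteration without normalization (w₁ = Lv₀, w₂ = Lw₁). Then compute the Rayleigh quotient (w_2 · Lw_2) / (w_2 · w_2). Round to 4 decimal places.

w1 = Lv₀ = (6·4 + 7·3 + 1·0; 1·4 + 2·3 + 1·0; 3·4 + 6·3 + 7·0) = (45, 10, 30)
w2 = Lw1 = (6·45 + 7·10 + 1·30; 1·45 + 2·10 + 1·30; 3·45 + 6·10 + 7·30) = (370, 95, 405)
Lw2 = (3290, 965, 4515)
w2·Lw2 = 370·3290 + 95·965 + 405·4515 = 3137550; w2·w2 = 370·370 + 95·95 + 405·405 = 309950
λ ≈ 3137550/309950 = 10.1228

λ ≈ 10.1228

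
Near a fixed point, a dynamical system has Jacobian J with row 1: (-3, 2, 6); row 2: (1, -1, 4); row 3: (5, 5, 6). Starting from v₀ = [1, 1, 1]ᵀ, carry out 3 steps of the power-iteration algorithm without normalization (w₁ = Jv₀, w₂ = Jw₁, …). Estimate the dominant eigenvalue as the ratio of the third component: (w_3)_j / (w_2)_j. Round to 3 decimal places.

w1 = Jv₀ = ((-3)·1 + 2·1 + 6·1; 1·1 + (-1)·1 + 4·1; 5·1 + 5·1 + 6·1) = (5, 4, 16)
w2 = Jw1 = ((-3)·5 + 2·4 + 6·16; 1·5 + (-1)·4 + 4·16; 5·5 + 5·4 + 6·16) = (89, 65, 141)
w3 = Jw2 = (709, 588, 1616)
Ratio at component: 1616 / 141 = 11.461

11.461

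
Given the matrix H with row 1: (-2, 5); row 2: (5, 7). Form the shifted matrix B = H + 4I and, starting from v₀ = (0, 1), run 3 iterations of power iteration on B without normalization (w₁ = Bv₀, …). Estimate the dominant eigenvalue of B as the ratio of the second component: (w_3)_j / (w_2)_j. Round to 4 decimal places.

13.2260

B = H + 4I has rows (2, 5); (5, 11)
w1 = Bv₀ = (2·0 + 5·1; 5·0 + 11·1) = (5, 11)
w2 = Bw1 = (2·5 + 5·11; 5·5 + 11·11) = (65, 146)
w3 = Bw2 = (860, 1931)
Ratio: 1931/146 = 13.2260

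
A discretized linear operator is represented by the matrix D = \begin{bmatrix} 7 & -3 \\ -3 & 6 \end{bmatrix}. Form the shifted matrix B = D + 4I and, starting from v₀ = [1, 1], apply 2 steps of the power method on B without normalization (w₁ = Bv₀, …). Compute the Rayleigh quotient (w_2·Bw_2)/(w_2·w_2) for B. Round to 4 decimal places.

B = D + 4I has rows (11, -3); (-3, 10)
w1 = Bv₀ = (8, 7)
w2 = Bw1 = (67, 46)
Bw2 = (599, 259)
w2·Bw2 = 52047; w2·w2 = 6605; μ ≈ 52047/6605 = 7.8799

μ ≈ 7.8799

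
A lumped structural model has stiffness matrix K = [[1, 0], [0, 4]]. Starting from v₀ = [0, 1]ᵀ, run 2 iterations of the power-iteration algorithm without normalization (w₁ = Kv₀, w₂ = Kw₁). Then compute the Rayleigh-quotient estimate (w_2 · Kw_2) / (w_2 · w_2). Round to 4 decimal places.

4.0000

w1 = Kv₀ = (1·0 + 0·1; 0·0 + 4·1) = (0, 4)
w2 = Kw1 = (1·0 + 0·4; 0·0 + 4·4) = (0, 16)
Kw2 = (0, 64)
w2·Kw2 = 0·0 + 16·64 = 1024; w2·w2 = 0·0 + 16·16 = 256
λ ≈ 1024/256 = 4.0000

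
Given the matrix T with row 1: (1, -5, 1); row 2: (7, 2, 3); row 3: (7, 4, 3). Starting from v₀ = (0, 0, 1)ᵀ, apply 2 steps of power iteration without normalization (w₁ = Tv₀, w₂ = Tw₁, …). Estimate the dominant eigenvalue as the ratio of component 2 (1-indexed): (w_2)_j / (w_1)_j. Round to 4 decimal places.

7.3333

w1 = Tv₀ = (1, 3, 3)
w2 = Tw1 = (-11, 22, 28)
Ratio at component: 22 / 3 = 7.3333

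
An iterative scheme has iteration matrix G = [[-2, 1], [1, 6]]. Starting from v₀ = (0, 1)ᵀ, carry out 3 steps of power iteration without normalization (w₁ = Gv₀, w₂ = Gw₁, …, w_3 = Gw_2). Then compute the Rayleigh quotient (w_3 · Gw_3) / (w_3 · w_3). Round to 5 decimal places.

λ ≈ 6.12289

w1 = Gv₀ = ((-2)·0 + 1·1; 1·0 + 6·1) = (1, 6)
w2 = Gw1 = ((-2)·1 + 1·6; 1·1 + 6·6) = (4, 37)
w3 = Gw2 = (29, 226)
Gw3 = (168, 1385)
w3·Gw3 = 29·168 + 226·1385 = 317882; w3·w3 = 29·29 + 226·226 = 51917
λ ≈ 317882/51917 = 6.12289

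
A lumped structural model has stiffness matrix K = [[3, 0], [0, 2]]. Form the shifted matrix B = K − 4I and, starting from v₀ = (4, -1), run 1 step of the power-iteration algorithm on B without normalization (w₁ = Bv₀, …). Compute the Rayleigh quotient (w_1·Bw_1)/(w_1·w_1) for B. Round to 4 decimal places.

B = K − 4I has rows (-1, 0); (0, -2)
w1 = Bv₀ = ((-1)·4 + 0·(-1); 0·4 + (-2)·(-1)) = (-4, 2)
Bw1 = (4, -4)
w1·Bw1 = -24; w1·w1 = 20; μ ≈ -24/20 = -1.2000

-1.2000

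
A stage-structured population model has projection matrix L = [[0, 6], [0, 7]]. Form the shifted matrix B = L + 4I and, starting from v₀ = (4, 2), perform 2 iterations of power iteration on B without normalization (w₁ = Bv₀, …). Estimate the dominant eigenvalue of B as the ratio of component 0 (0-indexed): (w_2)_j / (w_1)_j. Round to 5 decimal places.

B = L + 4I has rows (4, 6); (0, 11)
w1 = Bv₀ = (28, 22)
w2 = Bw1 = (244, 242)
Ratio: 244/28 = 8.71429

μ ≈ 8.71429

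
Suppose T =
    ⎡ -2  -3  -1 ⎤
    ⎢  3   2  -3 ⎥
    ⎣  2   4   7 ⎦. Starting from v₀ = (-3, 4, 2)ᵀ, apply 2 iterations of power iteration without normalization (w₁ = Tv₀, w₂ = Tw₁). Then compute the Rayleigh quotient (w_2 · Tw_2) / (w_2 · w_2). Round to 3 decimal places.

w1 = Tv₀ = ((-2)·(-3) + (-3)·4 + (-1)·2; 3·(-3) + 2·4 + (-3)·2; 2·(-3) + 4·4 + 7·2) = (-8, -7, 24)
w2 = Tw1 = ((-2)·(-8) + (-3)·(-7) + (-1)·24; 3·(-8) + 2·(-7) + (-3)·24; 2·(-8) + 4·(-7) + 7·24) = (13, -110, 124)
Tw2 = (180, -553, 454)
w2·Tw2 = 13·180 + (-110)·(-553) + 124·454 = 119466; w2·w2 = 13·13 + (-110)·(-110) + 124·124 = 27645
λ ≈ 119466/27645 = 4.321

4.321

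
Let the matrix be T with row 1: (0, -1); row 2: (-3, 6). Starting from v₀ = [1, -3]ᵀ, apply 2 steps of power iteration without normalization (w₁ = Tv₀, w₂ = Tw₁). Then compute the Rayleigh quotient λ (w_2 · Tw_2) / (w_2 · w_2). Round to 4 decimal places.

λ ≈ 6.4658

w1 = Tv₀ = (0·1 + (-1)·(-3); (-3)·1 + 6·(-3)) = (3, -21)
w2 = Tw1 = (0·3 + (-1)·(-21); (-3)·3 + 6·(-21)) = (21, -135)
Tw2 = (135, -873)
w2·Tw2 = 21·135 + (-135)·(-873) = 120690; w2·w2 = 21·21 + (-135)·(-135) = 18666
λ ≈ 120690/18666 = 6.4658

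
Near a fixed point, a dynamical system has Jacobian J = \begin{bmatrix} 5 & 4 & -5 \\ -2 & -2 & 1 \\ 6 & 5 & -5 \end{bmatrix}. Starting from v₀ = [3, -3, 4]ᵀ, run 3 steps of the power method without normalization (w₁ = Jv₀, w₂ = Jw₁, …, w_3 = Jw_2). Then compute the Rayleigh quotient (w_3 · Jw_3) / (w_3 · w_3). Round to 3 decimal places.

-2.301

w1 = Jv₀ = (-17, 4, -17)
w2 = Jw1 = (16, 9, 3)
w3 = Jw2 = (101, -47, 126)
Jw3 = (-313, 18, -259)
w3·Jw3 = 101·(-313) + (-47)·18 + 126·(-259) = -65093; w3·w3 = 101·101 + (-47)·(-47) + 126·126 = 28286
λ ≈ -65093/28286 = -2.301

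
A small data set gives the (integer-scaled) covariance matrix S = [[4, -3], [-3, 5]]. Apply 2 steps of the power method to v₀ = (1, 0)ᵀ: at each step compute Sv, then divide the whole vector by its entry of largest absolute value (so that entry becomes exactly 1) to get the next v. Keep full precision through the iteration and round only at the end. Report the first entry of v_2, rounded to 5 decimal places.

Sv0 = (4.000000, -3.000000); divide by 4.000000 → v1 = (1.000000, -0.750000)
Sv1 = (6.250000, -6.750000); divide by -6.750000 → v2 = (-0.925926, 1.000000)
Requested entry of v2: 25/-27 = -0.92593

-0.92593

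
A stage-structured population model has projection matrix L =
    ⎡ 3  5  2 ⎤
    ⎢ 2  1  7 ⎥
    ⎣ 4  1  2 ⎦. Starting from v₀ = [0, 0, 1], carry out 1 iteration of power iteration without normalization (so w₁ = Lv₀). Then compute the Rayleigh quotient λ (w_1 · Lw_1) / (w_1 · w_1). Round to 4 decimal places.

w1 = Lv₀ = (2, 7, 2)
Lw1 = (45, 25, 19)
w1·Lw1 = 2·45 + 7·25 + 2·19 = 303; w1·w1 = 2·2 + 7·7 + 2·2 = 57
λ ≈ 303/57 = 5.3158

λ ≈ 5.3158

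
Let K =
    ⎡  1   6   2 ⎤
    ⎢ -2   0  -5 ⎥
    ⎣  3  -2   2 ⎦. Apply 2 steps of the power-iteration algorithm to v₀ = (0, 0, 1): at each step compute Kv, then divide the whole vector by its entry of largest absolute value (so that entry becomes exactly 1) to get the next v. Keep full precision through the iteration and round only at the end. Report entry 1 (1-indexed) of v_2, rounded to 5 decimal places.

1.00000

Kv0 = (2.000000, -5.000000, 2.000000); divide by -5.000000 → v1 = (-0.400000, 1.000000, -0.400000)
Kv1 = (4.800000, 2.800000, -4.000000); divide by 4.800000 → v2 = (1.000000, 0.583333, -0.833333)
Requested entry of v2: -24/-24 = 1.00000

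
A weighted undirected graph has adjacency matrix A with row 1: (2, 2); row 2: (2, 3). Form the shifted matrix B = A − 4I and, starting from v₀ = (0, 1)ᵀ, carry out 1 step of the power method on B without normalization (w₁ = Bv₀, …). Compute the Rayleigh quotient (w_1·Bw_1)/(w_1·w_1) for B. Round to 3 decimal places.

-3.400

B = A − 4I has rows (-2, 2); (2, -1)
w1 = Bv₀ = (2, -1)
Bw1 = (-6, 5)
w1·Bw1 = -17; w1·w1 = 5; μ ≈ -17/5 = -3.400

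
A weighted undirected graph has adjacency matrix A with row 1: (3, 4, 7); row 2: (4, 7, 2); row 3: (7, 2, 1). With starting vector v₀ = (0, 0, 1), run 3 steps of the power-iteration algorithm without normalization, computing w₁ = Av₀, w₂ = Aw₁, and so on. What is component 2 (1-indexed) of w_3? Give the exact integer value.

560

w1 = Av₀ = (3·0 + 4·0 + 7·1; 4·0 + 7·0 + 2·1; 7·0 + 2·0 + 1·1) = (7, 2, 1)
w2 = Aw1 = (3·7 + 4·2 + 7·1; 4·7 + 7·2 + 2·1; 7·7 + 2·2 + 1·1) = (36, 44, 54)
w3 = Aw2 = (662, 560, 394)
The requested component of w3 is 560.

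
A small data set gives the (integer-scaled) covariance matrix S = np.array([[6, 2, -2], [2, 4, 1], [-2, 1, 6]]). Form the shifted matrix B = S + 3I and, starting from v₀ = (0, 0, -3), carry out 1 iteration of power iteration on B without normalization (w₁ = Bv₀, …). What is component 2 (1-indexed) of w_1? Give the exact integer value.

-3

B = S + 3I has rows (9, 2, -2); (2, 7, 1); (-2, 1, 9)
w1 = Bv₀ = (9·0 + 2·0 + (-2)·(-3); 2·0 + 7·0 + 1·(-3); (-2)·0 + 1·0 + 9·(-3)) = (6, -3, -27)
Requested component of w1: -3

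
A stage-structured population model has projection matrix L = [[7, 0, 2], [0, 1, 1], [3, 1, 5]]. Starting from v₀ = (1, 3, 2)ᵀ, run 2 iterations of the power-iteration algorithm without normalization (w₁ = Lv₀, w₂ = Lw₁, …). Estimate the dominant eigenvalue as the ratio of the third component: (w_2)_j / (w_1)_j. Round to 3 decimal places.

w1 = Lv₀ = (11, 5, 16)
w2 = Lw1 = (109, 21, 118)
Ratio at component: 118 / 16 = 7.375

λ ≈ 7.375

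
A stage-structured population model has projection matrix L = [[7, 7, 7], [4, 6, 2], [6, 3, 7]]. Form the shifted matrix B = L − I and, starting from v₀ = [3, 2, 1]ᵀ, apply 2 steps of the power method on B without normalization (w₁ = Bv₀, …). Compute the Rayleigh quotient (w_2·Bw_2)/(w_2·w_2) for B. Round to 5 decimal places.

B = L − I has rows (6, 7, 7); (4, 5, 2); (6, 3, 6)
w1 = Bv₀ = (6·3 + 7·2 + 7·1; 4·3 + 5·2 + 2·1; 6·3 + 3·2 + 6·1) = (39, 24, 30)
w2 = Bw1 = (6·39 + 7·24 + 7·30; 4·39 + 5·24 + 2·30; 6·39 + 3·24 + 6·30) = (612, 336, 486)
Bw2 = (9426, 5100, 7596)
w2·Bw2 = 11173968; w2·w2 = 723636; μ ≈ 11173968/723636 = 15.44142

μ ≈ 15.44142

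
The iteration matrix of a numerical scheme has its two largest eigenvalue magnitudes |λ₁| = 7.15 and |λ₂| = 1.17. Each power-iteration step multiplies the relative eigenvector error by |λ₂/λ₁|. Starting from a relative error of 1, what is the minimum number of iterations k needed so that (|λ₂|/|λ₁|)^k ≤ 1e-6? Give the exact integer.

|λ₂/λ₁| = 1.17/7.15 = 0.16364
Need k ≥ ln(1e-6) / ln(0.16364) = -13.8155 / -1.8101 ≈ 7.632
Smallest integer k satisfying the bound: 8

8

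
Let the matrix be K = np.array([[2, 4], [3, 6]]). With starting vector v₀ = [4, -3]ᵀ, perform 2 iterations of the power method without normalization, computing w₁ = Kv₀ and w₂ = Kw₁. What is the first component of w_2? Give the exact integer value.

w1 = Kv₀ = (2·4 + 4·(-3); 3·4 + 6·(-3)) = (-4, -6)
w2 = Kw1 = (2·(-4) + 4·(-6); 3·(-4) + 6·(-6)) = (-32, -48)
The requested component of w2 is -32.

-32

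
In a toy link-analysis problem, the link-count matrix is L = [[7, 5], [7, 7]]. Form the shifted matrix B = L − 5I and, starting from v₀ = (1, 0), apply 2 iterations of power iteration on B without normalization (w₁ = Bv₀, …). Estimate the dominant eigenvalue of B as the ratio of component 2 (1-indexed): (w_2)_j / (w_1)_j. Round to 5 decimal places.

4.00000

B = L − 5I has rows (2, 5); (7, 2)
w1 = Bv₀ = (2·1 + 5·0; 7·1 + 2·0) = (2, 7)
w2 = Bw1 = (2·2 + 5·7; 7·2 + 2·7) = (39, 28)
Ratio: 28/7 = 4.00000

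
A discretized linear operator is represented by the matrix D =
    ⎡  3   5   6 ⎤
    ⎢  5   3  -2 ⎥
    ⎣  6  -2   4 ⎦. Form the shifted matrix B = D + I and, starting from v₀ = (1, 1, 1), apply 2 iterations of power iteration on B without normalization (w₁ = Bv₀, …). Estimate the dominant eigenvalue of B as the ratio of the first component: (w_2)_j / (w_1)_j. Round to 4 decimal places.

B = D + I has rows (4, 5, 6); (5, 4, -2); (6, -2, 5)
w1 = Bv₀ = (15, 7, 9)
w2 = Bw1 = (149, 85, 121)
Ratio: 149/15 = 9.9333

9.9333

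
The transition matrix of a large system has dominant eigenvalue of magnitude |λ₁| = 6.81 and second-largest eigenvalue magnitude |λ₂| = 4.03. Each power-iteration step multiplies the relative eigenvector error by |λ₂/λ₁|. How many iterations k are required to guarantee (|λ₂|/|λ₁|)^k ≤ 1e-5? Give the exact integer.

22

|λ₂/λ₁| = 4.03/6.81 = 0.59178
Need k ≥ ln(1e-5) / ln(0.59178) = -11.5129 / -0.5246 ≈ 21.945
Smallest integer k satisfying the bound: 22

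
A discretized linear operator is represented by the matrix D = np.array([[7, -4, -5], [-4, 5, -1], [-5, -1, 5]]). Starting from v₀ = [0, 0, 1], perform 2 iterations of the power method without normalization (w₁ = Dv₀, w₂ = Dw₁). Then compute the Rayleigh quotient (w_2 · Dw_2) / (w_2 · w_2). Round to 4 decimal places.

λ ≈ 11.5602

w1 = Dv₀ = (7·0 + (-4)·0 + (-5)·1; (-4)·0 + 5·0 + (-1)·1; (-5)·0 + (-1)·0 + 5·1) = (-5, -1, 5)
w2 = Dw1 = (7·(-5) + (-4)·(-1) + (-5)·5; (-4)·(-5) + 5·(-1) + (-1)·5; (-5)·(-5) + (-1)·(-1) + 5·5) = (-56, 10, 51)
Dw2 = (-687, 223, 525)
w2·Dw2 = (-56)·(-687) + 10·223 + 51·525 = 67477; w2·w2 = (-56)·(-56) + 10·10 + 51·51 = 5837
λ ≈ 67477/5837 = 11.5602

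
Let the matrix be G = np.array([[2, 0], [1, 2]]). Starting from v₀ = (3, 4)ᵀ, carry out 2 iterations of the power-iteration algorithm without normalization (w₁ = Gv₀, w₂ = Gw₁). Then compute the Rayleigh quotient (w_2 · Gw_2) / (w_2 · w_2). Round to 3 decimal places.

λ ≈ 2.362

w1 = Gv₀ = (6, 11)
w2 = Gw1 = (12, 28)
Gw2 = (24, 68)
w2·Gw2 = 12·24 + 28·68 = 2192; w2·w2 = 12·12 + 28·28 = 928
λ ≈ 2192/928 = 2.362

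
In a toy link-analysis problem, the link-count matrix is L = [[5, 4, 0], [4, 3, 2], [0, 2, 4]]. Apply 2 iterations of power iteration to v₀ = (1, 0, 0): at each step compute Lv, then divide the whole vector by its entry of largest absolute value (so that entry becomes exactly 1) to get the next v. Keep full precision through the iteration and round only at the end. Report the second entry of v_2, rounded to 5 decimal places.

0.78049

Lv0 = (5.000000, 4.000000, 0.000000); divide by 5.000000 → v1 = (1.000000, 0.800000, 0.000000)
Lv1 = (8.200000, 6.400000, 1.600000); divide by 8.200000 → v2 = (1.000000, 0.780488, 0.195122)
Requested entry of v2: 32/41 = 0.78049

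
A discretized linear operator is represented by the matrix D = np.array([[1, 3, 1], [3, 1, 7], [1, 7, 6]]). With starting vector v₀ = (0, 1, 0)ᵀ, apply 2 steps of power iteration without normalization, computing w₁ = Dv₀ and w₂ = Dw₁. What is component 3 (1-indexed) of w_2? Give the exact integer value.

w1 = Dv₀ = (1·0 + 3·1 + 1·0; 3·0 + 1·1 + 7·0; 1·0 + 7·1 + 6·0) = (3, 1, 7)
w2 = Dw1 = (1·3 + 3·1 + 1·7; 3·3 + 1·1 + 7·7; 1·3 + 7·1 + 6·7) = (13, 59, 52)
The requested component of w2 is 52.

52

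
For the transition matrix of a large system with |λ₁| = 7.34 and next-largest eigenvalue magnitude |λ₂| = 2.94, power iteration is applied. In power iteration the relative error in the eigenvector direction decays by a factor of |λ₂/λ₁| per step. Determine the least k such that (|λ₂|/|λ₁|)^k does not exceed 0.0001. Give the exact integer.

11

|λ₂/λ₁| = 2.94/7.34 = 0.40054
Need k ≥ ln(0.0001) / ln(0.40054) = -9.2103 / -0.9149 ≈ 10.067
Smallest integer k satisfying the bound: 11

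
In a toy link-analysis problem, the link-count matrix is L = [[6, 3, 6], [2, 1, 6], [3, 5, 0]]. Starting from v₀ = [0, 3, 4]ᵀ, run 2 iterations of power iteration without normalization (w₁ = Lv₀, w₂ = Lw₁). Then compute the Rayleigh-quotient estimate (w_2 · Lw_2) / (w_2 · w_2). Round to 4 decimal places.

10.8564

w1 = Lv₀ = (6·0 + 3·3 + 6·4; 2·0 + 1·3 + 6·4; 3·0 + 5·3 + 0·4) = (33, 27, 15)
w2 = Lw1 = (6·33 + 3·27 + 6·15; 2·33 + 1·27 + 6·15; 3·33 + 5·27 + 0·15) = (369, 183, 234)
Lw2 = (4167, 2325, 2022)
w2·Lw2 = 369·4167 + 183·2325 + 234·2022 = 2436246; w2·w2 = 369·369 + 183·183 + 234·234 = 224406
λ ≈ 2436246/224406 = 10.8564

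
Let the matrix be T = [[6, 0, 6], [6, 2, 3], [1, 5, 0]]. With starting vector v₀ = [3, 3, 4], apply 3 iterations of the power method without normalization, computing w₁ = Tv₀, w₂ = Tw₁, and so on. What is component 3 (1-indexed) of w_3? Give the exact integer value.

w1 = Tv₀ = (6·3 + 0·3 + 6·4; 6·3 + 2·3 + 3·4; 1·3 + 5·3 + 0·4) = (42, 36, 18)
w2 = Tw1 = (6·42 + 0·36 + 6·18; 6·42 + 2·36 + 3·18; 1·42 + 5·36 + 0·18) = (360, 378, 222)
w3 = Tw2 = (3492, 3582, 2250)
The requested component of w3 is 2250.

2250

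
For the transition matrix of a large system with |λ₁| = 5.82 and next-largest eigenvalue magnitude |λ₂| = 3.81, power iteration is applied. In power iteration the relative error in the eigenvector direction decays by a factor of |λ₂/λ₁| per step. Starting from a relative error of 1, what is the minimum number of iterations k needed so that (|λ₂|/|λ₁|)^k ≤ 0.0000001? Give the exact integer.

|λ₂/λ₁| = 3.81/5.82 = 0.65464
Need k ≥ ln(0.0000001) / ln(0.65464) = -16.1181 / -0.4237 ≈ 38.044
Smallest integer k satisfying the bound: 39

39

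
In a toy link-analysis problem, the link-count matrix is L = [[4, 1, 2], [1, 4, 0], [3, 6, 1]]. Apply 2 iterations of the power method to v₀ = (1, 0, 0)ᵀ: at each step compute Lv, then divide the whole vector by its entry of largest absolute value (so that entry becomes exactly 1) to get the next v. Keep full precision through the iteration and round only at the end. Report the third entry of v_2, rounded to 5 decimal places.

Lv0 = (4.000000, 1.000000, 3.000000); divide by 4.000000 → v1 = (1.000000, 0.250000, 0.750000)
Lv1 = (5.750000, 2.000000, 5.250000); divide by 5.750000 → v2 = (1.000000, 0.347826, 0.913043)
Requested entry of v2: 21/23 = 0.91304

0.91304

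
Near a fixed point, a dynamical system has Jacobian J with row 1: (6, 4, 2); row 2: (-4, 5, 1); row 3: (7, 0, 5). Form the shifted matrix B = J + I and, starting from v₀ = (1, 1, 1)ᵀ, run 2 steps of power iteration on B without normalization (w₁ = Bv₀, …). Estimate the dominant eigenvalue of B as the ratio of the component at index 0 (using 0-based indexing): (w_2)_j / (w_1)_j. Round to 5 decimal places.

B = J + I has rows (7, 4, 2); (-4, 6, 1); (7, 0, 6)
w1 = Bv₀ = (7·1 + 4·1 + 2·1; (-4)·1 + 6·1 + 1·1; 7·1 + 0·1 + 6·1) = (13, 3, 13)
w2 = Bw1 = (7·13 + 4·3 + 2·13; (-4)·13 + 6·3 + 1·13; 7·13 + 0·3 + 6·13) = (129, -21, 169)
Ratio: 129/13 = 9.92308

9.92308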